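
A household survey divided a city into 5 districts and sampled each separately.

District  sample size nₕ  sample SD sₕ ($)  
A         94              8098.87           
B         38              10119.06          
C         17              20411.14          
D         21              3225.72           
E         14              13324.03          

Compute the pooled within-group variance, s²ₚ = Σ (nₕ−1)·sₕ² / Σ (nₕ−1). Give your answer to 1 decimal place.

A: (94−1)·8098.87² = 93·65591695.2769 = 6100027660.7517
B: (38−1)·10119.06² = 37·102395375.2836 = 3788628885.4932
C: (17−1)·20411.14² = 16·416614636.0996 = 6665834177.5936
D: (21−1)·3225.72² = 20·10405269.5184 = 208105390.368
E: (14−1)·13324.03² = 13·177529775.4409 = 2307887080.7317
Numerator = 19070483194.9382; denominator = Σ(nₕ−1) = 179.
s²ₚ = 19070483194.9382/179 = 106539012.262... → 106539012.3.

106539012.3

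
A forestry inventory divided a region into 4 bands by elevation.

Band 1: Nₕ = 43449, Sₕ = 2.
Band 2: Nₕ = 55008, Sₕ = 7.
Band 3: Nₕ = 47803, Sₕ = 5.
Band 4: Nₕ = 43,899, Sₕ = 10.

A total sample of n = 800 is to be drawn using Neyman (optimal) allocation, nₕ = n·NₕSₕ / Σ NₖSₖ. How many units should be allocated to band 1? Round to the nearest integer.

Σ NₕSₕ = 43449·2 + 55008·7 + 47803·5 + 43899·10 = 1149959.
Share for 1: 86898/1149959 = 0.07557.
n_1 = 800 × 0.07557 = 60.453... → 60.

60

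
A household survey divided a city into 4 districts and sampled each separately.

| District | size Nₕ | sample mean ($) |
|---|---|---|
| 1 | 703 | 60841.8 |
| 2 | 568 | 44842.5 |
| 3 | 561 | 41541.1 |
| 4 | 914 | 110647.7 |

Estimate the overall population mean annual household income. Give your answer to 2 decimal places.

70167.11

N = 703 + 568 + 561 + 914 = 2746.
The stratified mean weights each stratum mean by its population share Nₕ/N.
Σ Nₕx̄ₕ = 703·60841.8 + 568·44842.5 + 561·41541.1 + 914·110647.7 = 42771785.4 + 25470540 + 23304557.1 + 101131997.8 = 192678880.3.
Divide by N: 192678880.3 / 2746 = 70167.1086... → 70167.11.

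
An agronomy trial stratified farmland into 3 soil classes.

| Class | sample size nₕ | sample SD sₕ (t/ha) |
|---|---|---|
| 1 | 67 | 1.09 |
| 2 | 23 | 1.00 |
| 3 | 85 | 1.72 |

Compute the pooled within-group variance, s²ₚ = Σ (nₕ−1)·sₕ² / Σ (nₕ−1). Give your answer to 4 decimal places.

2.0286

1: (67−1)·1.09² = 66·1.1881 = 78.4146
2: (23−1)·1.00² = 22·1 = 22
3: (85−1)·1.72² = 84·2.9584 = 248.5056
Numerator = 348.9202; denominator = Σ(nₕ−1) = 172.
s²ₚ = 348.9202/172 = 2.028606... → 2.0286.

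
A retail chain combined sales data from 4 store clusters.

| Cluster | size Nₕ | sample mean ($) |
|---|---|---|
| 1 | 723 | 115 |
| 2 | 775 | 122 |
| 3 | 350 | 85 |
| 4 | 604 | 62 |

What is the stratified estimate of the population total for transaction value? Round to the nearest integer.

244893

1: 723·115 = 83145
2: 775·122 = 94550
3: 350·85 = 29750
4: 604·62 = 37448
τ̂ = Σ Nₕx̄ₕ = 244893.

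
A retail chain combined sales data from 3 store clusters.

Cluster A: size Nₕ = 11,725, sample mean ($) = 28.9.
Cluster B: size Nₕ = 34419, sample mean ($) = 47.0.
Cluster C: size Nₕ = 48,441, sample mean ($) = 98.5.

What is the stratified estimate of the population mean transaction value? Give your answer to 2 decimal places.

N = 11725 + 34419 + 48441 = 94585.
Overall mean = Σ (Nₕ/N)·x̄ₕ — weight by population share, not a simple average.
Σ Nₕx̄ₕ = 11725·28.9 + 34419·47.0 + 48441·98.5 = 338852.5 + 1617693 + 4771438.5 = 6727984.
Divide by N: 6727984 / 94585 = 71.1316... → 71.13.

71.13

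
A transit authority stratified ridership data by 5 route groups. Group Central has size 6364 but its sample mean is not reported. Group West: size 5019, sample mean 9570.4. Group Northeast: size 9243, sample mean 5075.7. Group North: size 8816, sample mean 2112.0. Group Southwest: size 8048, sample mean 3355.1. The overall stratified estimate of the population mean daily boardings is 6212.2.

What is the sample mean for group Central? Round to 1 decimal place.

14507.5

Σ Nₕx̄ₕ = N·μ, so 6364·x̄_Central = 37490·6212.2 − (5019·9570.4 + 9243·5075.7 + 8816·2112.0 + 8048·3355.1).
= 232895378 − 140569769.5 = 92325608.5.
x̄_Central = 92325608.5 / 6364 = 14507.481... → 14507.5.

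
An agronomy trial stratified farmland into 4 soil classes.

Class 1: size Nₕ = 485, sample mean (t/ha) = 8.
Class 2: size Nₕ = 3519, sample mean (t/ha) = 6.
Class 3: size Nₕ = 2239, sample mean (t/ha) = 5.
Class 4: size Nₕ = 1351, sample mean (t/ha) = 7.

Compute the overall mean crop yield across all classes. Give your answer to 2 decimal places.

6.01

N = 485 + 3519 + 2239 + 1351 = 7594.
Weight each subgroup mean by Nₕ/N and sum.
Σ Nₕx̄ₕ = 485·8 + 3519·6 + 2239·5 + 1351·7 = 3880 + 21114 + 11195 + 9457 = 45646.
Divide by N: 45646 / 7594 = 6.0108... → 6.01.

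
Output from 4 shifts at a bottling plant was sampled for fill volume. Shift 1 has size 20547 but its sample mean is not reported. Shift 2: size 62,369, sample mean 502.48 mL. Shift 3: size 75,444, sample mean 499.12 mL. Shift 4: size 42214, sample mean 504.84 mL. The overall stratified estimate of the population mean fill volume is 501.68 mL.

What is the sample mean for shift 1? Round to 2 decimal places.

502.16

Σ Nₕx̄ₕ = N·μ, so 20547·x̄_1 = 200574·501.68 − (62369·502.48 + 75444·499.12 + 42214·504.84).
= 100623964.32 − 90306100.16 = 10317864.16.
x̄_1 = 10317864.16 / 20547 = 502.1592... → 502.16.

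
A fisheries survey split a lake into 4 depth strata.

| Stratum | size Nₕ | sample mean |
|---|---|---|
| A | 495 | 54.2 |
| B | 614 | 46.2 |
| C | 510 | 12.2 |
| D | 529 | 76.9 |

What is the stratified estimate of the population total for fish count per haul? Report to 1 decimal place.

102097.9

Population total = Σ Nₕ·x̄ₕ (each stratum's size times its mean).
495·54.2 + 614·46.2 + 510·12.2 + 529·76.9 = 26829 + 28366.8 + 6222 + 40680.1 = 102097.9.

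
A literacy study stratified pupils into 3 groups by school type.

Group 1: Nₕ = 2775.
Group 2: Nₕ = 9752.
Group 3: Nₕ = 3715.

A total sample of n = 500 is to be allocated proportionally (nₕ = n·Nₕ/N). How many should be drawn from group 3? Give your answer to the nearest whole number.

N = 2775 + 9752 + 3715 = 16242.
n_3 = 500·3715/16242 = 114.364... → 114.

114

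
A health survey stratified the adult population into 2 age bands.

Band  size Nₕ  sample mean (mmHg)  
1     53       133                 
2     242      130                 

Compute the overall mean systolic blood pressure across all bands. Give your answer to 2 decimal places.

N = 53 + 242 = 295.
Weight each subgroup mean by Nₕ/N and sum.
Σ Nₕx̄ₕ = 53·133 + 242·130 = 7049 + 31460 = 38509.
Divide by N: 38509 / 295 = 130.5390... → 130.54.

130.54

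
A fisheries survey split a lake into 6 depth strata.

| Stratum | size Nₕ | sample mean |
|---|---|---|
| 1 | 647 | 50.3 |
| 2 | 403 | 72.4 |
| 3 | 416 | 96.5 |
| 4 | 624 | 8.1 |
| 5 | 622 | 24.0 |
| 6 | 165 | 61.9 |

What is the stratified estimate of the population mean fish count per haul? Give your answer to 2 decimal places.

45.90

N = 647 + 403 + 416 + 624 + 622 + 165 = 2877.
The stratified mean weights each stratum mean by its population share Nₕ/N.
Σ Nₕx̄ₕ = 647·50.3 + 403·72.4 + 416·96.5 + 624·8.1 + 622·24.0 + 165·61.9 = 32544.1 + 29177.2 + 40144 + 5054.4 + 14928 + 10213.5 = 132061.2.
Divide by N: 132061.2 / 2877 = 45.9024... → 45.90.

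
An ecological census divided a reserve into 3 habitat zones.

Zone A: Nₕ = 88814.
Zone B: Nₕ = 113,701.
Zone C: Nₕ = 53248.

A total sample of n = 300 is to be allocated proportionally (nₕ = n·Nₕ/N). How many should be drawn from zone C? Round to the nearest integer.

Share of zone C = 53248/255763 = 0.20819.
Allocate 300 × 0.20819 = 62.458... → 62.

62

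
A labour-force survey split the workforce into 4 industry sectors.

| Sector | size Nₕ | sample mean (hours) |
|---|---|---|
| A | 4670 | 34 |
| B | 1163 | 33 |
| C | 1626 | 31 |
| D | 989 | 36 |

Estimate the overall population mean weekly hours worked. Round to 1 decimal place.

x̄_st = (Σ Nₕx̄ₕ) / (Σ Nₕ) = (4670·34 + 1163·33 + 1626·31 + 989·36) / 8448
= 283169 / 8448 = 33.519... → 33.5.

33.5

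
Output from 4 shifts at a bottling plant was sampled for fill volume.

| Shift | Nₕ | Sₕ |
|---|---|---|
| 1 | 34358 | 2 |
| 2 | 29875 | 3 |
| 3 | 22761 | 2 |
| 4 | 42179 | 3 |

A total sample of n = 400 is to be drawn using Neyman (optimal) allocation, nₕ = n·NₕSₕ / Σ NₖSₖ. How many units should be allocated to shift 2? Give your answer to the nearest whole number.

Σ NₕSₕ = 34358·2 + 29875·3 + 22761·2 + 42179·3 = 330400.
Share for 2: 89625/330400 = 0.27126.
n_2 = 400 × 0.27126 = 108.505... → 109.

109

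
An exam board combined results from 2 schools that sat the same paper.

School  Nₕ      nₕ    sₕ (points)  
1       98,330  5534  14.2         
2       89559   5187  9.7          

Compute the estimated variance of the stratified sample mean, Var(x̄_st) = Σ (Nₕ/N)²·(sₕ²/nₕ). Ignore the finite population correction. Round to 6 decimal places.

0.014101

N = 187889. Term for each stratum: Wₕ²sₕ²/nₕ.
Var(x̄_st) = 0.009979457 + 0.004121383 = 0.014100840 → 0.014101.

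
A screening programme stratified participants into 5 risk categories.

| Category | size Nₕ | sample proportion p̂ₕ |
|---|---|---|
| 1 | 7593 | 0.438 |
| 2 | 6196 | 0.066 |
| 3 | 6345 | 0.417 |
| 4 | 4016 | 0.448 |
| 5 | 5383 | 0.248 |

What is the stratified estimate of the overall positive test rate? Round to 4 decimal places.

0.3222

N = 7593 + 6196 + 6345 + 4016 + 5383 = 29533.
Overall proportion = Σ (Nₕ/N)·p̂ₕ.
Σ Nₕp̂ₕ = 3325.734 + 408.936 + 2645.865 + 1799.168 + 1334.984 = 9514.687.
9514.687 / 29533 = 0.322171... → 0.3222.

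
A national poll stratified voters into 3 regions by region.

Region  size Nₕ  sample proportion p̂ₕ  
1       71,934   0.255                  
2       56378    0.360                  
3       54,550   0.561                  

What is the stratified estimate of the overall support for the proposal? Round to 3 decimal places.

0.379

N = 71934 + 56378 + 54550 = 182862.
Overall proportion = Σ (Nₕ/N)·p̂ₕ.
Σ Nₕp̂ₕ = 18343.17 + 20296.08 + 30602.55 = 69241.8.
69241.8 / 182862 = 0.37866... → 0.379.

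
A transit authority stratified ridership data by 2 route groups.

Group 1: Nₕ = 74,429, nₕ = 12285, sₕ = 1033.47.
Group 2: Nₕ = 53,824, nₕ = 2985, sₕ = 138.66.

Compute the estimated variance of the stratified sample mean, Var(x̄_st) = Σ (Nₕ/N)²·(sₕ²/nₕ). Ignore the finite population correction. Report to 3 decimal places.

N = 128253. Term for each stratum: Wₕ²sₕ²/nₕ.
Var(x̄_st) = 29.279920 + 1.134423 = 30.414343 → 30.414.

30.414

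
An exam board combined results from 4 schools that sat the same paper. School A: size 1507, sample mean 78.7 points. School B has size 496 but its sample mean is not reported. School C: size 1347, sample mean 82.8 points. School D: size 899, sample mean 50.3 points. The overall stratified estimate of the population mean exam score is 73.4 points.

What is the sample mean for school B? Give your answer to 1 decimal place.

N = 1507 + 496 + 1347 + 899 = 4249.
Overall total = μ·N = 73.4·4249 = 311876.6.
Subtract the known strata: 1507·78.7 + 1347·82.8 + 899·50.3 = 275352.2.
Remaining total for school B: 311876.6 − 275352.2 = 36524.4.
Divide by its size: 36524.4 / 496 = 73.638... → 73.6.

73.6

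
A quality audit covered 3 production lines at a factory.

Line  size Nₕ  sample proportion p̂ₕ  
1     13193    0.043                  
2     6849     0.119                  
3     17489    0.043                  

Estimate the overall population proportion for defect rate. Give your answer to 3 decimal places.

0.057

Wₕ = Nₕ/N with N = 37531: 0.3515, 0.1825, 0.4660.
p̂_st = 0.3515·0.043 + 0.1825·0.119 + 0.4660·0.043 ≈ 0.05687... → 0.057.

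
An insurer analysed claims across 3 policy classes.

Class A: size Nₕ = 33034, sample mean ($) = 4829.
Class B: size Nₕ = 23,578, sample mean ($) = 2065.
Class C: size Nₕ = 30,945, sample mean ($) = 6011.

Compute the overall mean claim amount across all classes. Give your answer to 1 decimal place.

N = 33034 + 23578 + 30945 = 87557.
Overall mean = Σ (Nₕ/N)·x̄ₕ — weight by population share, not a simple average.
Σ Nₕx̄ₕ = 33034·4829 + 23578·2065 + 30945·6011 = 159521186 + 48688570 + 186010395 = 394220151.
Divide by N: 394220151 / 87557 = 4502.440... → 4502.4.

4502.4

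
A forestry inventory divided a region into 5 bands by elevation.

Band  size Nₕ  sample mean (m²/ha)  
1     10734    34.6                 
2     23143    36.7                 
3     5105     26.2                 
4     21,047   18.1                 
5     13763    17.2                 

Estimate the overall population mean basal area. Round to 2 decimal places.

N = 10734 + 23143 + 5105 + 21047 + 13763 = 73792.
Overall mean = Σ (Nₕ/N)·x̄ₕ — weight by population share, not a simple average.
Σ Nₕx̄ₕ = 10734·34.6 + 23143·36.7 + 5105·26.2 + 21047·18.1 + 13763·17.2 = 371396.4 + 849348.1 + 133751 + 380950.7 + 236723.6 = 1972169.8.
Divide by N: 1972169.8 / 73792 = 26.7261... → 26.73.

26.73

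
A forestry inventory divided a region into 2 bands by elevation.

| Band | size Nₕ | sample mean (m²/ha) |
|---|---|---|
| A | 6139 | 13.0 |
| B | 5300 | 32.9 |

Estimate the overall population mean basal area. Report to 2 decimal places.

22.22

x̄_st = (Σ Nₕx̄ₕ) / (Σ Nₕ) = (6139·13.0 + 5300·32.9) / 11439
= 254177 / 11439 = 22.2202... → 22.22.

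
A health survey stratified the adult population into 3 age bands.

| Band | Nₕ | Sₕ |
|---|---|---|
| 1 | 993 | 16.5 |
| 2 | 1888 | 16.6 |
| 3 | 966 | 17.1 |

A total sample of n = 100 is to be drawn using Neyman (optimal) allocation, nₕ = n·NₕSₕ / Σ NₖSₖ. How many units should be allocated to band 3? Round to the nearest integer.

26

1: NₕSₕ = 993·16.5 = 16384.5
2: NₕSₕ = 1888·16.6 = 31340.8
3: NₕSₕ = 966·17.1 = 16518.6
Σ NₕSₕ = 64243.9.
n_3 = 100·16518.6/64243.9 = 25.712... → 26.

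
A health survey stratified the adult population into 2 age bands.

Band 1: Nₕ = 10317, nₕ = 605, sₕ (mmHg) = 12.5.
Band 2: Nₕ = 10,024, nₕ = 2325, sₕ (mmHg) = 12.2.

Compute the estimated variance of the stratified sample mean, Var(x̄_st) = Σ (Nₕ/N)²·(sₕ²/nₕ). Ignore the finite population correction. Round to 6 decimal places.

N = 20341. Term for each stratum: Wₕ²sₕ²/nₕ.
Var(x̄_st) = 0.066439585 + 0.015546557 = 0.081986142 → 0.081986.

0.081986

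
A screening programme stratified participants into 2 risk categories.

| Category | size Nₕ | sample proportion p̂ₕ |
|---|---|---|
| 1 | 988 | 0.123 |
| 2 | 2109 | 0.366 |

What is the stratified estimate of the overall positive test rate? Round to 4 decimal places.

N = 988 + 2109 = 3097.
Overall proportion = Σ (Nₕ/N)·p̂ₕ.
Σ Nₕp̂ₕ = 121.524 + 771.894 = 893.418.
893.418 / 3097 = 0.288479... → 0.2885.

0.2885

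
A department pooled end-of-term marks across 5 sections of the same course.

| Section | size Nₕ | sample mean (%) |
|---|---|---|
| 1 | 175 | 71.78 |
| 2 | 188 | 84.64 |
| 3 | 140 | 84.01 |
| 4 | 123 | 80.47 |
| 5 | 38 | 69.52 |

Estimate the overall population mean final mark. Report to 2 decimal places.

79.48

x̄_st = (Σ Nₕx̄ₕ) / (Σ Nₕ) = (175·71.78 + 188·84.64 + 140·84.01 + 123·80.47 + 38·69.52) / 664
= 52774.79 / 664 = 79.4801... → 79.48.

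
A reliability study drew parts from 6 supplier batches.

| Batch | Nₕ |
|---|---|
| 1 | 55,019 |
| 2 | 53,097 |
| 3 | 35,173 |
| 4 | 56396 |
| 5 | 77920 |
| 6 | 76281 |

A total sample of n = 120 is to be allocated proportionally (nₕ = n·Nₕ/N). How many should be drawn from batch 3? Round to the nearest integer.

12

Share of batch 3 = 35173/353886 = 0.09939.
Allocate 120 × 0.09939 = 11.927... → 12.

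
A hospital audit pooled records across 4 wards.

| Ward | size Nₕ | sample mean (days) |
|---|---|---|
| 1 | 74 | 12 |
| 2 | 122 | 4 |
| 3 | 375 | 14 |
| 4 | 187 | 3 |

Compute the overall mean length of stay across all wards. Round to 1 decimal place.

x̄_st = (Σ Nₕx̄ₕ) / (Σ Nₕ) = (74·12 + 122·4 + 375·14 + 187·3) / 758
= 7187 / 758 = 9.482... → 9.5.

9.5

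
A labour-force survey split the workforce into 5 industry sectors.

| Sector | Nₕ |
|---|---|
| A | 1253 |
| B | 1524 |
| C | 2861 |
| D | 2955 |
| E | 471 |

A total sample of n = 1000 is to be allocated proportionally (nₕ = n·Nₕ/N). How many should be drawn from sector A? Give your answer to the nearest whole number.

Share of sector A = 1253/9064 = 0.13824.
Allocate 1000 × 0.13824 = 138.239... → 138.

138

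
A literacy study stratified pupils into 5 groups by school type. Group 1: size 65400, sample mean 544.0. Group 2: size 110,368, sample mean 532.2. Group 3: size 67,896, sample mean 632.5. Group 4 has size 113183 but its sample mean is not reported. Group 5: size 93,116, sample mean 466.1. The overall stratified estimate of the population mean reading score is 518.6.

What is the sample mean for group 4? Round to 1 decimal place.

Σ Nₕx̄ₕ = N·μ, so 113183·x̄_4 = 449963·518.6 − (65400·544.0 + 110368·532.2 + 67896·632.5 + 93116·466.1).
= 233350811.8 − 180661037.2 = 52689774.6.
x̄_4 = 52689774.6 / 113183 = 465.527... → 465.5.

465.5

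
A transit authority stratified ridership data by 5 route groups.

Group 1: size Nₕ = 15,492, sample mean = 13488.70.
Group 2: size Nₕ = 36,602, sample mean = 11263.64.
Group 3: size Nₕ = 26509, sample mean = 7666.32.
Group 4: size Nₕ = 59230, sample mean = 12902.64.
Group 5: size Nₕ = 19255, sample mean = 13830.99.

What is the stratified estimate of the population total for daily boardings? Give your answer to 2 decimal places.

1855004248.21

1: 15492·13488.70 = 208966940.4
2: 36602·11263.64 = 412271751.28
3: 26509·7666.32 = 203226476.88
4: 59230·12902.64 = 764223367.2
5: 19255·13830.99 = 266315712.45
τ̂ = Σ Nₕx̄ₕ = 1855004248.21.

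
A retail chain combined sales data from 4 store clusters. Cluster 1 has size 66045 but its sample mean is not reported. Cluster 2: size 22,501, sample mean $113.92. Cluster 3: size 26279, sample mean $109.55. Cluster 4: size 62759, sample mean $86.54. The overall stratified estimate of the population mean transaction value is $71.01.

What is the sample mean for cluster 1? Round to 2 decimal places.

Σ Nₕx̄ₕ = N·μ, so 66045·x̄_1 = 177584·71.01 − (22501·113.92 + 26279·109.55 + 62759·86.54).
= 12610239.84 − 10873342.23 = 1736897.61.
x̄_1 = 1736897.61 / 66045 = 26.2987... → 26.30.

26.30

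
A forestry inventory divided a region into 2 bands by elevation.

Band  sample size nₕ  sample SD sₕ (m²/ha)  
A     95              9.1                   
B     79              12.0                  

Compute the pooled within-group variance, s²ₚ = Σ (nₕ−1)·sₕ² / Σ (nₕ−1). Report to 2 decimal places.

110.56

A: (95−1)·9.1² = 94·82.81 = 7784.14
B: (79−1)·12.0² = 78·144 = 11232
Numerator = 19016.14; denominator = Σ(nₕ−1) = 172.
s²ₚ = 19016.14/172 = 110.5590... → 110.56.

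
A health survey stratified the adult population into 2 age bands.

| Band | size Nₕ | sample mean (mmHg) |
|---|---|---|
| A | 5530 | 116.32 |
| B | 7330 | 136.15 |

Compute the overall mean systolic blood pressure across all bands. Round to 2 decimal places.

127.62

x̄_st = (Σ Nₕx̄ₕ) / (Σ Nₕ) = (5530·116.32 + 7330·136.15) / 12860
= 1641229.1 / 12860 = 127.6228... → 127.62.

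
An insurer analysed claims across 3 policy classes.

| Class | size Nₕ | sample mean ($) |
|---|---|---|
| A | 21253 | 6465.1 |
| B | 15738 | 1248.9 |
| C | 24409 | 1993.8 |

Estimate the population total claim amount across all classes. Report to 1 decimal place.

A: 21253·6465.1 = 137402770.3
B: 15738·1248.9 = 19655188.2
C: 24409·1993.8 = 48666664.2
τ̂ = Σ Nₕx̄ₕ = 205724622.7.

205724622.7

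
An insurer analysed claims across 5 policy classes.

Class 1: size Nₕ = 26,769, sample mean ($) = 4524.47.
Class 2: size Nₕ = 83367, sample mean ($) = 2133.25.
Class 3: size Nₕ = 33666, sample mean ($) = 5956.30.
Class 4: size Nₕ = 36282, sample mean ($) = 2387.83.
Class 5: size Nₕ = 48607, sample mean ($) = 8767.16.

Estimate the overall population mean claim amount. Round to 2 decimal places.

4426.34

x̄_st = (Σ Nₕx̄ₕ) / (Σ Nₕ) = (26769·4524.47 + 83367·2133.25 + 33666·5956.30 + 36282·2387.83 + 48607·8767.16) / 228691
= 1012263580.16 / 228691 = 4426.3376... → 4426.34.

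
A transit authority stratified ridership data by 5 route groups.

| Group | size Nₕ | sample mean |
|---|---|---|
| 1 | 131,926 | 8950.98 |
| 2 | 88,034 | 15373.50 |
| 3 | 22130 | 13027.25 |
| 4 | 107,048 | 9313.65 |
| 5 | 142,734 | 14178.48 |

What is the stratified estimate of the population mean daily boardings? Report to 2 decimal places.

11879.74

N = 131926 + 88034 + 22130 + 107048 + 142734 = 491872.
Overall mean = Σ (Nₕ/N)·x̄ₕ — weight by population share, not a simple average.
Σ Nₕx̄ₕ = 131926·8950.98 + 88034·15373.50 + 22130·13027.25 + 107048·9313.65 + 142734·14178.48 = 1180866987.48 + 1353390699 + 288293042.5 + 997007605.2 + 2023751164.32 = 5843309498.5.
Divide by N: 5843309498.5 / 491872 = 11879.7360... → 11879.74.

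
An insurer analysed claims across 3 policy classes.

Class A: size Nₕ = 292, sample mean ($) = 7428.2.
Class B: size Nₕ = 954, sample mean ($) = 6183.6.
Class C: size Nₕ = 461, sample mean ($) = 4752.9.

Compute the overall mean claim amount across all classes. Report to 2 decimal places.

6010.12

x̄_st = (Σ Nₕx̄ₕ) / (Σ Nₕ) = (292·7428.2 + 954·6183.6 + 461·4752.9) / 1707
= 10259275.7 / 1707 = 6010.1205... → 6010.12.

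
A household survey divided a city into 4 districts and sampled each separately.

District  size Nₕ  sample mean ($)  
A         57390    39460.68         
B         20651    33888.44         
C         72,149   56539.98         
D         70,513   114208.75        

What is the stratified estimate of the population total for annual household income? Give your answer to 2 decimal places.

15096983205.41

A: 57390·39460.68 = 2264648425.2
B: 20651·33888.44 = 699830174.44
C: 72149·56539.98 = 4079303017.02
D: 70513·114208.75 = 8053201588.75
τ̂ = Σ Nₕx̄ₕ = 15096983205.41.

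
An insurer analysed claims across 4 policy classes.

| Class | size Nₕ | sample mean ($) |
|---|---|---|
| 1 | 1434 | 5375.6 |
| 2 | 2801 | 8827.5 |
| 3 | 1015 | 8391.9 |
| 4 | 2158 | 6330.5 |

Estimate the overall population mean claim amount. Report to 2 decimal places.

x̄_st = (Σ Nₕx̄ₕ) / (Σ Nₕ) = (1434·5375.6 + 2801·8827.5 + 1015·8391.9 + 2158·6330.5) / 7408
= 54613435.4 / 7408 = 7372.2240... → 7372.22.

7372.22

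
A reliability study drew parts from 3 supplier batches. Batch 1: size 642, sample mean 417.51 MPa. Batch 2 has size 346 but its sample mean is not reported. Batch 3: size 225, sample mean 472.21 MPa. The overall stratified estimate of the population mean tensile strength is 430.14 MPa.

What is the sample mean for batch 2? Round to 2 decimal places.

426.22

Σ Nₕx̄ₕ = N·μ, so 346·x̄_2 = 1213·430.14 − (642·417.51 + 225·472.21).
= 521759.82 − 374288.67 = 147471.15.
x̄_2 = 147471.15 / 346 = 426.2172... → 426.22.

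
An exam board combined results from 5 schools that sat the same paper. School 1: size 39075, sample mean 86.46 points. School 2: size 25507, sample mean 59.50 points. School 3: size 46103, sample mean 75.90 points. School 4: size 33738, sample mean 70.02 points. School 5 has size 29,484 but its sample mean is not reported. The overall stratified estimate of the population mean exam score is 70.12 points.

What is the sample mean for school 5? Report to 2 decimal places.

Σ Nₕx̄ₕ = N·μ, so 29484·x̄_5 = 173907·70.12 − (39075·86.46 + 25507·59.50 + 46103·75.90 + 33738·70.02).
= 12194358.84 − 10757643.46 = 1436715.38.
x̄_5 = 1436715.38 / 29484 = 48.7286... → 48.73.

48.73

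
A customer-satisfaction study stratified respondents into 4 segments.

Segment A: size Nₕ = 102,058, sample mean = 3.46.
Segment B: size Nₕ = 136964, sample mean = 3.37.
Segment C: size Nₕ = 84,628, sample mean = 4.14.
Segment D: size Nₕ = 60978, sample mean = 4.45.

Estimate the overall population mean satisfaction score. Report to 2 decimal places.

3.73

N = 384628; weights Wₕ = Nₕ/N = (0.2653, 0.3561, 0.2200, 0.1585).
x̄_st = Σ Wₕ·x̄ₕ = 0.2653·3.46 + 0.3561·3.37 + 0.2200·4.14 + 0.1585·4.45 ≈ 3.7345...
→ 3.73.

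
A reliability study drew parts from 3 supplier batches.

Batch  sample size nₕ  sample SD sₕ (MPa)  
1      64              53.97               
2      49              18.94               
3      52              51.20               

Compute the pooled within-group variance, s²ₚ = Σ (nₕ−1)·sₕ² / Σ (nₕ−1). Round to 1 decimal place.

2064.3

Degrees of freedom: 63 + 48 + 51 = 162.
Σ(nₕ−1)sₕ² = 63·2912.7609 + 48·358.7236 + 51·2621.44 = 334416.1095.
s²ₚ = 334416.1095 / 162 = 2064.297... → 2064.3.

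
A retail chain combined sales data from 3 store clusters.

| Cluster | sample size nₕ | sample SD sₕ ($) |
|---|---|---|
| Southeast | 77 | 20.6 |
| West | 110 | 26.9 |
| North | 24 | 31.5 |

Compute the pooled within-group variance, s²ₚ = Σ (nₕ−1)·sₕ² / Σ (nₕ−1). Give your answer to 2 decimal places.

Southeast: (77−1)·20.6² = 76·424.36 = 32251.36
West: (110−1)·26.9² = 109·723.61 = 78873.49
North: (24−1)·31.5² = 23·992.25 = 22821.75
Numerator = 133946.6; denominator = Σ(nₕ−1) = 208.
s²ₚ = 133946.6/208 = 643.9740... → 643.97.

643.97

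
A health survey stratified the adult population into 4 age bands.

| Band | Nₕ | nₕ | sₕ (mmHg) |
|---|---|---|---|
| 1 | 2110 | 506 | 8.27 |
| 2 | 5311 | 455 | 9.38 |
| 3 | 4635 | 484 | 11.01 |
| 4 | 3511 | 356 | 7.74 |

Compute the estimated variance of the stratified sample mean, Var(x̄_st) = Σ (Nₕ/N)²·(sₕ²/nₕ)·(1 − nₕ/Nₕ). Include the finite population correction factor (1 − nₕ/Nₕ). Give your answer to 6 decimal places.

0.050044

N = 15567. Term for each stratum: Wₕ²sₕ²/nₕ·(1−nₕ/Nₕ).
Var(x̄_st) = 0.001887720 + 0.020579717 + 0.019884831 + 0.007692230 = 0.050044498 → 0.050044.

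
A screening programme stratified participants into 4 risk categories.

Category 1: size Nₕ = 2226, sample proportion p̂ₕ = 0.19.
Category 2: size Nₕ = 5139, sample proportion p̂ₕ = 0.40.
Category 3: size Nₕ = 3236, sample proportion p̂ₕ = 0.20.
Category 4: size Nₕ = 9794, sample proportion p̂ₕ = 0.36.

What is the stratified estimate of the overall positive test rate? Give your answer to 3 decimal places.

Wₕ = Nₕ/N with N = 20395: 0.1091, 0.2520, 0.1587, 0.4802.
p̂_st = 0.1091·0.19 + 0.2520·0.40 + 0.1587·0.20 + 0.4802·0.36 ≈ 0.32614... → 0.326.

0.326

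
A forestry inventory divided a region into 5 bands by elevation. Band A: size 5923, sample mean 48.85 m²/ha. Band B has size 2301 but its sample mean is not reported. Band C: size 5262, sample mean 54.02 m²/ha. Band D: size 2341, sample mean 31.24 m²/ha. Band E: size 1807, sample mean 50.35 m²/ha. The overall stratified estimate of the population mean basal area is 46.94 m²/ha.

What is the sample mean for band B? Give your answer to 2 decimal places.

N = 5923 + 2301 + 5262 + 2341 + 1807 = 17634.
Overall total = μ·N = 46.94·17634 = 827739.96.
Subtract the known strata: 5923·48.85 + 5262·54.02 + 2341·31.24 + 1807·50.35 = 737707.08.
Remaining total for band B: 827739.96 − 737707.08 = 90032.88.
Divide by its size: 90032.88 / 2301 = 39.1277... → 39.13.

39.13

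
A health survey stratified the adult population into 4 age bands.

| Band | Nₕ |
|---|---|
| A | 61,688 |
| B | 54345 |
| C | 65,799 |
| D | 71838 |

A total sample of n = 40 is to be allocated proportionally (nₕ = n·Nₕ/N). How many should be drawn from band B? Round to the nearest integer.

9

N = 61688 + 54345 + 65799 + 71838 = 253670.
n_B = 40·54345/253670 = 8.569... → 9.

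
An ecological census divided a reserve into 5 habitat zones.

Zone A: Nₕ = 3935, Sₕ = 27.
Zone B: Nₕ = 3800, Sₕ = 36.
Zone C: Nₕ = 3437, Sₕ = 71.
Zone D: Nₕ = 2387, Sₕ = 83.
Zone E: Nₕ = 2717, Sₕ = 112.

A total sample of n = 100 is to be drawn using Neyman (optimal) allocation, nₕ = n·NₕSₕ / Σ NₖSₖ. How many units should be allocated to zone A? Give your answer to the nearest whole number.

11

A: NₕSₕ = 3935·27 = 106245
B: NₕSₕ = 3800·36 = 136800
C: NₕSₕ = 3437·71 = 244027
D: NₕSₕ = 2387·83 = 198121
E: NₕSₕ = 2717·112 = 304304
Σ NₕSₕ = 989497.
n_A = 100·106245/989497 = 10.737... → 11.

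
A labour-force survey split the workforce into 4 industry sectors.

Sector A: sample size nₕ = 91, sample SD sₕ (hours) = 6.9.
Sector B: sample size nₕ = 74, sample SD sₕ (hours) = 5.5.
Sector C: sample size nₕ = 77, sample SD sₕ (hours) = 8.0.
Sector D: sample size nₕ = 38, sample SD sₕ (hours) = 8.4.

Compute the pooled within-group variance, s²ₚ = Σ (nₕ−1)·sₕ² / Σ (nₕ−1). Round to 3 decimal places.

A: (91−1)·6.9² = 90·47.61 = 4284.9
B: (74−1)·5.5² = 73·30.25 = 2208.25
C: (77−1)·8.0² = 76·64 = 4864
D: (38−1)·8.4² = 37·70.56 = 2610.72
Numerator = 13967.87; denominator = Σ(nₕ−1) = 276.
s²ₚ = 13967.87/276 = 50.60822... → 50.608.

50.608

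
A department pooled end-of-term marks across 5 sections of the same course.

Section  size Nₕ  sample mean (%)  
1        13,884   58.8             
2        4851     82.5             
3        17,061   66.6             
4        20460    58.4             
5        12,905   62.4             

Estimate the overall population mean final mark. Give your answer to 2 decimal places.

N = 13884 + 4851 + 17061 + 20460 + 12905 = 69161.
Overall mean = Σ (Nₕ/N)·x̄ₕ — weight by population share, not a simple average.
Σ Nₕx̄ₕ = 13884·58.8 + 4851·82.5 + 17061·66.6 + 20460·58.4 + 12905·62.4 = 816379.2 + 400207.5 + 1136262.6 + 1194864 + 805272 = 4352985.3.
Divide by N: 4352985.3 / 69161 = 62.9399... → 62.94.

62.94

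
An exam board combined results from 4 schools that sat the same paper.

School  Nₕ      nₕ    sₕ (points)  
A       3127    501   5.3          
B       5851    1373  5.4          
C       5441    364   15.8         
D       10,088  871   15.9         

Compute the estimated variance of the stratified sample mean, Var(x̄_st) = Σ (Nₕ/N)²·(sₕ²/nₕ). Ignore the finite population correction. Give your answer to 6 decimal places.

0.085111

N = 24507. Term for each stratum: Wₕ²sₕ²/nₕ.
Var(x̄_st) = 0.000912829 + 0.001210589 + 0.033805701 + 0.049181972 = 0.085111091 → 0.085111.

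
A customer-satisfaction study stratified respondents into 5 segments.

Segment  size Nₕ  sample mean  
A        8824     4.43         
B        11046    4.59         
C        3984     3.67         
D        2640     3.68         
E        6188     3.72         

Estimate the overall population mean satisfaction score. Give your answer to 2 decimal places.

4.20

x̄_st = (Σ Nₕx̄ₕ) / (Σ Nₕ) = (8824·4.43 + 11046·4.59 + 3984·3.67 + 2640·3.68 + 6188·3.72) / 32682
= 137147.3 / 32682 = 4.1964... → 4.20.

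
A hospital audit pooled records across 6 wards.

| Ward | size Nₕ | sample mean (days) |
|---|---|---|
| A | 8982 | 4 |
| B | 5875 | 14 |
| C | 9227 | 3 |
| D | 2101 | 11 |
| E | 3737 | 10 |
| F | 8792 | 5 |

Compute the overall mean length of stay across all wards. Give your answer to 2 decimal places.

6.47

N = 38714; weights Wₕ = Nₕ/N = (0.2320, 0.1518, 0.2383, 0.0543, 0.0965, 0.2271).
x̄_st = Σ Wₕ·x̄ₕ = 0.2320·4 + 0.1518·14 + 0.2383·3 + 0.0543·11 + 0.0965·10 + 0.2271·5 ≈ 6.4654...
→ 6.47.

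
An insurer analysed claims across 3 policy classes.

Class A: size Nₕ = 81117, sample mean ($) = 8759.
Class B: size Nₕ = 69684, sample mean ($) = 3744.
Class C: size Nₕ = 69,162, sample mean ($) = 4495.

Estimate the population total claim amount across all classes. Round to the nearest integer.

1282283889

Estimate total by summing Nₕ·x̄ₕ over strata.
81117·8759 + 69684·3744 + 69162·4495 = 710503803 + 260896896 + 310883190 = 1282283889.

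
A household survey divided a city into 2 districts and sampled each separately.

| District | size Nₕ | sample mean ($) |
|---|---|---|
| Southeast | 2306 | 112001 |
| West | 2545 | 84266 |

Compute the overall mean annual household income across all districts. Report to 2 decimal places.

N = 2306 + 2545 = 4851.
Overall mean = Σ (Nₕ/N)·x̄ₕ — weight by population share, not a simple average.
Σ Nₕx̄ₕ = 2306·112001 + 2545·84266 = 258274306 + 214456970 = 472731276.
Divide by N: 472731276 / 4851 = 97450.2733... → 97450.27.

97450.27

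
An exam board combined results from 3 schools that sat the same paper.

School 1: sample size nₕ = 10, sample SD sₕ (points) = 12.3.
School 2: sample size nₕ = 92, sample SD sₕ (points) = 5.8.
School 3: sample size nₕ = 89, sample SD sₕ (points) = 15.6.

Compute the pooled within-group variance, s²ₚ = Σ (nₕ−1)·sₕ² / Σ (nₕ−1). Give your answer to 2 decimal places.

Degrees of freedom: 9 + 91 + 88 = 188.
Σ(nₕ−1)sₕ² = 9·151.29 + 91·33.64 + 88·243.36 = 25838.53.
s²ₚ = 25838.53 / 188 = 137.4390... → 137.44.

137.44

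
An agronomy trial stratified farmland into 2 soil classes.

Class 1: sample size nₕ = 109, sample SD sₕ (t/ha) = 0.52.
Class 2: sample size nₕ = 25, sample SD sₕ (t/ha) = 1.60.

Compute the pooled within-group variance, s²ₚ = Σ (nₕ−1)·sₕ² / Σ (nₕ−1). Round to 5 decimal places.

0.68669

Degrees of freedom: 108 + 24 = 132.
Σ(nₕ−1)sₕ² = 108·0.2704 + 24·2.56 = 90.6432.
s²ₚ = 90.6432 / 132 = 0.6866909... → 0.68669.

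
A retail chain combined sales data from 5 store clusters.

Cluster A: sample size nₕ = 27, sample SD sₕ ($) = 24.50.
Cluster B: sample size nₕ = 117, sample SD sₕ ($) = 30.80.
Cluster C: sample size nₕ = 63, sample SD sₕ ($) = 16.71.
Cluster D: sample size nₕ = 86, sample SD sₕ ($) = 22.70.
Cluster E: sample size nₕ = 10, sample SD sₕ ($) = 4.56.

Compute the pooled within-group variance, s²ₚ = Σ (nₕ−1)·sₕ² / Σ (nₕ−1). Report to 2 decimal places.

627.34

A: (27−1)·24.50² = 26·600.25 = 15606.5
B: (117−1)·30.80² = 116·948.64 = 110042.24
C: (63−1)·16.71² = 62·279.2241 = 17311.8942
D: (86−1)·22.70² = 85·515.29 = 43799.65
E: (10−1)·4.56² = 9·20.7936 = 187.1424
Numerator = 186947.4266; denominator = Σ(nₕ−1) = 298.
s²ₚ = 186947.4266/298 = 627.3404... → 627.34.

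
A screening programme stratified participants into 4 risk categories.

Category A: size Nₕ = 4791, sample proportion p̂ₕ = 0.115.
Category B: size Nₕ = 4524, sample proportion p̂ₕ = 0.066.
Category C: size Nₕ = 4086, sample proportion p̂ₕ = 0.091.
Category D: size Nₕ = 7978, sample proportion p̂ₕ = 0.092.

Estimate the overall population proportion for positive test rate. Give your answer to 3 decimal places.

Wₕ = Nₕ/N with N = 21379: 0.2241, 0.2116, 0.1911, 0.3732.
p̂_st = 0.2241·0.115 + 0.2116·0.066 + 0.1911·0.091 + 0.3732·0.092 ≈ 0.09146... → 0.091.

0.091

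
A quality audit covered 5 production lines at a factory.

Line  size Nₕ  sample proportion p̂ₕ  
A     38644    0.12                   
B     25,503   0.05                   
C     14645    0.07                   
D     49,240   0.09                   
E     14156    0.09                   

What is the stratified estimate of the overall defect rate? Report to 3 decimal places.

0.089

Wₕ = Nₕ/N with N = 142188: 0.2718, 0.1794, 0.1030, 0.3463, 0.0996.
p̂_st = 0.2718·0.12 + 0.1794·0.05 + 0.1030·0.07 + 0.3463·0.09 + 0.0996·0.09 ≈ 0.08892... → 0.089.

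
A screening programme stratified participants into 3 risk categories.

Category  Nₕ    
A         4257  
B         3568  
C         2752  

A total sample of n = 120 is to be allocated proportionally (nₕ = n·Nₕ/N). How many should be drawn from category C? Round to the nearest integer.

N = 4257 + 3568 + 2752 = 10577.
n_C = 120·2752/10577 = 31.222... → 31.

31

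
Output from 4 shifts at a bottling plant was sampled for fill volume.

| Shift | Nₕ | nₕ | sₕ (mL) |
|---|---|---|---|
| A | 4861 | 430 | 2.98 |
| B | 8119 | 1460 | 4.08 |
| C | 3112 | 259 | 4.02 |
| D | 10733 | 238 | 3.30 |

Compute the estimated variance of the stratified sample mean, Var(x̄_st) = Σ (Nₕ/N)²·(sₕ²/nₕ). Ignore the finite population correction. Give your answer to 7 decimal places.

0.0098875

N = 26825. Term for each stratum: Wₕ²sₕ²/nₕ.
Var(x̄_st) = 0.0006781658 + 0.0010444631 + 0.0008397540 + 0.0073251027 = 0.0098874855 → 0.0098875.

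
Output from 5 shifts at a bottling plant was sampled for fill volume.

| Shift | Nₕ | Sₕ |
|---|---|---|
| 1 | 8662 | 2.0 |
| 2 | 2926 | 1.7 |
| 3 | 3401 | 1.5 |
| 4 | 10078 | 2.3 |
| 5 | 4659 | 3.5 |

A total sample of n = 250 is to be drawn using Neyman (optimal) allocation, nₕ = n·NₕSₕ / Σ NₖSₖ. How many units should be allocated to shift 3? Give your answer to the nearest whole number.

1: NₕSₕ = 8662·2.0 = 17324
2: NₕSₕ = 2926·1.7 = 4974.2
3: NₕSₕ = 3401·1.5 = 5101.5
4: NₕSₕ = 10078·2.3 = 23179.4
5: NₕSₕ = 4659·3.5 = 16306.5
Σ NₕSₕ = 66885.6.
n_3 = 250·5101.5/66885.6 = 19.068... → 19.

19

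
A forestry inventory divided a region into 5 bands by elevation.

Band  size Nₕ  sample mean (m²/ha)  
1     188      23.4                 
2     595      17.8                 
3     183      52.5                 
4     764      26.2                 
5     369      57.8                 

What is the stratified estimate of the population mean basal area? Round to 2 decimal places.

N = 188 + 595 + 183 + 764 + 369 = 2099.
Overall mean = Σ (Nₕ/N)·x̄ₕ — weight by population share, not a simple average.
Σ Nₕx̄ₕ = 188·23.4 + 595·17.8 + 183·52.5 + 764·26.2 + 369·57.8 = 4399.2 + 10591 + 9607.5 + 20016.8 + 21328.2 = 65942.7.
Divide by N: 65942.7 / 2099 = 31.4162... → 31.42.

31.42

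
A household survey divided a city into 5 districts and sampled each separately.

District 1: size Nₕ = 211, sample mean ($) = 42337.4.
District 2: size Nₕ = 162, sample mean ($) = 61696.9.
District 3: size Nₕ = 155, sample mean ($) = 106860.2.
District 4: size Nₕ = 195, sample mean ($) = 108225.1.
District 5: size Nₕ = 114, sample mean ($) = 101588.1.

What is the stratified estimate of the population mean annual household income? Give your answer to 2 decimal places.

81453.24

N = 837; weights Wₕ = Nₕ/N = (0.2521, 0.1935, 0.1852, 0.2330, 0.1362).
x̄_st = Σ Wₕ·x̄ₕ = 0.2521·42337.4 + 0.1935·61696.9 + 0.1852·106860.2 + 0.2330·108225.1 + 0.1362·101588.1 ≈ 81453.2355...
→ 81453.24.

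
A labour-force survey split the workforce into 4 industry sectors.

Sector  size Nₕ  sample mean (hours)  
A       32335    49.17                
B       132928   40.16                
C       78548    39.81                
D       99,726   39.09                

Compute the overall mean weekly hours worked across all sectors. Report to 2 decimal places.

40.62

N = 343537; weights Wₕ = Nₕ/N = (0.0941, 0.3869, 0.2286, 0.2903).
x̄_st = Σ Wₕ·x̄ₕ = 0.0941·49.17 + 0.3869·40.16 + 0.2286·39.81 + 0.2903·39.09 ≈ 40.6174...
→ 40.62.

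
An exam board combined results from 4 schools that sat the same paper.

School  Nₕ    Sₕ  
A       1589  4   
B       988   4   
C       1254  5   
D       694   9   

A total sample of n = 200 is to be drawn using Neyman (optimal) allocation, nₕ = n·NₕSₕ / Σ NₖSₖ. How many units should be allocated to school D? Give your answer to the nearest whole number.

Σ NₕSₕ = 1589·4 + 988·4 + 1254·5 + 694·9 = 22824.
Share for D: 6246/22824 = 0.27366.
n_D = 200 × 0.27366 = 54.732... → 55.

55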